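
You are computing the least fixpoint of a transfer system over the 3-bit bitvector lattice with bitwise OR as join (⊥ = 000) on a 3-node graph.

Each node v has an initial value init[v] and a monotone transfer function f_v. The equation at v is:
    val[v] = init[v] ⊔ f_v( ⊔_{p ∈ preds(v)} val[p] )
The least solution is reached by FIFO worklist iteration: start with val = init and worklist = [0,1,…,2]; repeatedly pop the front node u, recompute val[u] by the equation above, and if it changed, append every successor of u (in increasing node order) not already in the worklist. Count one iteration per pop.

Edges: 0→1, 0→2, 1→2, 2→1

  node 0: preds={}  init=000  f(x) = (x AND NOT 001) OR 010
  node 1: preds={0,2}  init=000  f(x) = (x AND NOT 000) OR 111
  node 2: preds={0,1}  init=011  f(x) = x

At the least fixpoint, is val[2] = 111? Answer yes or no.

Iteration log — 4 steps:
  step 1. node 0  ⊔preds=000  new=010  old=000  +wl: 
  step 2. node 1  ⊔preds=011  new=111  old=000  +wl: 
  step 3. node 2  ⊔preds=111  new=111  old=011  +wl: 1
  step 4. node 1  ⊔preds=111  new=111  stable

Least fixpoint reached:
  node 0: 010
  node 1: 111
  node 2: 111

yes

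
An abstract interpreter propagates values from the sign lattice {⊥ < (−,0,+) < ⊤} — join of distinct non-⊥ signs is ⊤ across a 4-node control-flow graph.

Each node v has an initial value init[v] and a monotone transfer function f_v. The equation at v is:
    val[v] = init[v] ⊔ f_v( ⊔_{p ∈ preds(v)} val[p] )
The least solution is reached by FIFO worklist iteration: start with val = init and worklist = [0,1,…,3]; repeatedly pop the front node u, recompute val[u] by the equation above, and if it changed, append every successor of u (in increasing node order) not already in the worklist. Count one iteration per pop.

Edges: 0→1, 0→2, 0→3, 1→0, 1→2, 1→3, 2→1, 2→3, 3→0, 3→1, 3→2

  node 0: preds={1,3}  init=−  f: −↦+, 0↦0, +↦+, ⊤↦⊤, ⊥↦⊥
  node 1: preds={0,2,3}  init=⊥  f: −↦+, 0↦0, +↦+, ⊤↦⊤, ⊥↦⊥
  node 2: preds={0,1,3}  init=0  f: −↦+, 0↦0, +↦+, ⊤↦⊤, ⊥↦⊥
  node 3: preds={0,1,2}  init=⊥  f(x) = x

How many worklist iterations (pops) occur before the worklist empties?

8

Iteration log — 8 steps:
  step 1. node 0  ⊔preds=⊥  new=−  stable
  step 2. node 1  ⊔preds=⊤  new=⊤  old=⊥  +wl: 0
  step 3. node 2  ⊔preds=⊤  new=⊤  old=0  +wl: 1
  step 4. node 3  ⊔preds=⊤  new=⊤  old=⊥  +wl: 2
  step 5. node 0  ⊔preds=⊤  new=⊤  old=−  +wl: 3
  step 6. node 1  ⊔preds=⊤  new=⊤  stable
  step 7. node 2  ⊔preds=⊤  new=⊤  stable
  step 8. node 3  ⊔preds=⊤  new=⊤  stable

Least fixpoint reached:
  node 0: ⊤
  node 1: ⊤
  node 2: ⊤
  node 3: ⊤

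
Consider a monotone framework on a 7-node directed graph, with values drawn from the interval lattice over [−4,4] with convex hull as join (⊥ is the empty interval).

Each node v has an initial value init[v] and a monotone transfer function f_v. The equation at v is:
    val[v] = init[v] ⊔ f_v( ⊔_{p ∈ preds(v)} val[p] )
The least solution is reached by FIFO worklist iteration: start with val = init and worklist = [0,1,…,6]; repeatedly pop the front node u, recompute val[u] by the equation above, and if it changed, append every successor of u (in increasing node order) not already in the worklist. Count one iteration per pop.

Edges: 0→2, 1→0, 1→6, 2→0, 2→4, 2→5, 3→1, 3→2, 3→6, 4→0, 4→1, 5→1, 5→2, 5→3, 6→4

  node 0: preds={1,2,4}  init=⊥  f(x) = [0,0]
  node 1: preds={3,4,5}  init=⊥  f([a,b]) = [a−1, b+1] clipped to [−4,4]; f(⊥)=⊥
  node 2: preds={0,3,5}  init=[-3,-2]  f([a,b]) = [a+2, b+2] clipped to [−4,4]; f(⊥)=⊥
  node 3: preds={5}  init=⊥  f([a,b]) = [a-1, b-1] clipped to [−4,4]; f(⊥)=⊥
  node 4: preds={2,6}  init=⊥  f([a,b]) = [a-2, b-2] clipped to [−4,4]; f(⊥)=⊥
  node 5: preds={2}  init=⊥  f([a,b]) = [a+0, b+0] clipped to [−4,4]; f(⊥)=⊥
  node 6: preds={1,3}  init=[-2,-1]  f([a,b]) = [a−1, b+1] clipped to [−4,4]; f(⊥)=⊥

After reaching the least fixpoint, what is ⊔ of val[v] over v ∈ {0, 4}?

Worklist (22 pops):
  #1 pop 0: in=[-3,-2] → [0,0] (was ⊥); enqueue []
  #2 pop 1: in=⊥ → ⊥ (no change)
  #3 pop 2: in=[0,0] → [-3,2] (was [-3,-2]); enqueue [0]
  #4 pop 3: in=⊥ → ⊥ (no change)
  #5 pop 4: in=[-3,2] → [-4,0] (was ⊥); enqueue [1]
  #6 pop 5: in=[-3,2] → [-3,2] (was ⊥); enqueue [2,3]
  #7 pop 6: in=⊥ → [-2,-1] (no change)
  #8 pop 0: in=[-4,2] → [0,0] (no change)
  #9 pop 1: in=[-4,2] → [-4,3] (was ⊥); enqueue [0,6]
  #10 pop 2: in=[-3,2] → [-3,4] (was [-3,2]); enqueue [4,5]
  #11 pop 3: in=[-3,2] → [-4,1] (was ⊥); enqueue [1,2]
  #12 pop 0: in=[-4,4] → [0,0] (no change)
  #13 pop 6: in=[-4,3] → [-4,4] (was [-2,-1]); enqueue []
  #14 pop 4: in=[-4,4] → [-4,2] (was [-4,0]); enqueue [0]
  #15 pop 5: in=[-3,4] → [-3,4] (was [-3,2]); enqueue [3]
  #16 pop 1: in=[-4,4] → [-4,4] (was [-4,3]); enqueue [6]
  #17 pop 2: in=[-4,4] → [-3,4] (no change)
  #18 pop 0: in=[-4,4] → [0,0] (no change)
  #19 pop 3: in=[-3,4] → [-4,3] (was [-4,1]); enqueue [1,2]
  #20 pop 6: in=[-4,4] → [-4,4] (no change)
  #21 pop 1: in=[-4,4] → [-4,4] (no change)
  #22 pop 2: in=[-4,4] → [-3,4] (no change)

Fixpoint:
  val[0] = [0,0]
  val[1] = [-4,4]
  val[2] = [-3,4]
  val[3] = [-4,3]
  val[4] = [-4,2]
  val[5] = [-3,4]
  val[6] = [-4,4]

[-4,2]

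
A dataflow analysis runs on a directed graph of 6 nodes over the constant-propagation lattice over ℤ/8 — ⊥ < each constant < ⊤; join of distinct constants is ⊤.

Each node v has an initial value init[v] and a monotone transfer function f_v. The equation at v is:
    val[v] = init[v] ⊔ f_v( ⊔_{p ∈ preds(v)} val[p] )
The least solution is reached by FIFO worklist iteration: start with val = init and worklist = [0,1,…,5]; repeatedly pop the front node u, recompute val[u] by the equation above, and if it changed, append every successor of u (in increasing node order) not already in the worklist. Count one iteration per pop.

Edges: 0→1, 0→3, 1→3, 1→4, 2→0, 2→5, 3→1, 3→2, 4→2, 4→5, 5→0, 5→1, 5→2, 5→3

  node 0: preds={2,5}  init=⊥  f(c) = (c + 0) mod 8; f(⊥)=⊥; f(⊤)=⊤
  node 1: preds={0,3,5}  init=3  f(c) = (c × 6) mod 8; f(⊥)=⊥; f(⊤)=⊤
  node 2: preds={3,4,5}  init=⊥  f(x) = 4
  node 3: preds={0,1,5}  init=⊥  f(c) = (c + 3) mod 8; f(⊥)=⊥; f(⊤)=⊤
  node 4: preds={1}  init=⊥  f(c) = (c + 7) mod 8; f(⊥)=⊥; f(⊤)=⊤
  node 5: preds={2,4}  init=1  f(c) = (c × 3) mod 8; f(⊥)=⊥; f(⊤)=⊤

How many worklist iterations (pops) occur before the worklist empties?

Trace (10 dequeues):
  [1] u=0 | in 1 | out 1 | prev ⊥ | push {}
  [2] u=1 | in 1 | out ⊤ | prev 3 | push {}
  [3] u=2 | in 1 | out 4 | prev ⊥ | push {0}
  [4] u=3 | in ⊤ | out ⊤ | prev ⊥ | push {1,2}
  [5] u=4 | in ⊤ | out ⊤ | prev ⊥ | push {}
  [6] u=5 | in ⊤ | out ⊤ | prev 1 | push {3}
  [7] u=0 | in ⊤ | out ⊤ | prev 1 | push {}
  [8] u=1 | in ⊤ | out ⊤ | ==
  [9] u=2 | in ⊤ | out 4 | ==
  [10] u=3 | in ⊤ | out ⊤ | ==

Converged values:
  [0] ⊤
  [1] ⊤
  [2] 4
  [3] ⊤
  [4] ⊤
  [5] ⊤

10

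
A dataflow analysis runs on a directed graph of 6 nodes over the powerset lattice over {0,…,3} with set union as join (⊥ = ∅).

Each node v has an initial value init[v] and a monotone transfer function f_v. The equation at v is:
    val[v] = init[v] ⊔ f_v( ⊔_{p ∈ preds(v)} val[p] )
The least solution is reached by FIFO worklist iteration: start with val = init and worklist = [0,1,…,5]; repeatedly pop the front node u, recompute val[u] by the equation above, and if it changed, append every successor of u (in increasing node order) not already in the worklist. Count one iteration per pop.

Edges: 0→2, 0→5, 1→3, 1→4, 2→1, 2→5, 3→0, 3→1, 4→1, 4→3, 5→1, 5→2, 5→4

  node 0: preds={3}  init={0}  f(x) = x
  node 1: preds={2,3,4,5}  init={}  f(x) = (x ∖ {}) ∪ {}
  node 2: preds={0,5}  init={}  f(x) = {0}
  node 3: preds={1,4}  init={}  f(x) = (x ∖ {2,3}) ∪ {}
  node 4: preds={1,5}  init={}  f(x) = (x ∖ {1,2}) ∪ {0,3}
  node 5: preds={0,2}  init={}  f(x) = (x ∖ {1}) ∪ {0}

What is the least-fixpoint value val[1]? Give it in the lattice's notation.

{0,3}

Iteration log — 12 steps:
  step 1. node 0  ⊔preds={}  new={0}  stable
  step 2. node 1  ⊔preds={}  new={}  stable
  step 3. node 2  ⊔preds={0}  new={0}  old={}  +wl: 1
  step 4. node 3  ⊔preds={}  new={}  stable
  step 5. node 4  ⊔preds={}  new={0,3}  old={}  +wl: 3
  step 6. node 5  ⊔preds={0}  new={0}  old={}  +wl: 2,4
  step 7. node 1  ⊔preds={0,3}  new={0,3}  old={}  +wl: 
  step 8. node 3  ⊔preds={0,3}  new={0}  old={}  +wl: 0,1
  step 9. node 2  ⊔preds={0}  new={0}  stable
  step 10. node 4  ⊔preds={0,3}  new={0,3}  stable
  step 11. node 0  ⊔preds={0}  new={0}  stable
  step 12. node 1  ⊔preds={0,3}  new={0,3}  stable

Least fixpoint reached:
  node 0: {0}
  node 1: {0,3}
  node 2: {0}
  node 3: {0}
  node 4: {0,3}
  node 5: {0}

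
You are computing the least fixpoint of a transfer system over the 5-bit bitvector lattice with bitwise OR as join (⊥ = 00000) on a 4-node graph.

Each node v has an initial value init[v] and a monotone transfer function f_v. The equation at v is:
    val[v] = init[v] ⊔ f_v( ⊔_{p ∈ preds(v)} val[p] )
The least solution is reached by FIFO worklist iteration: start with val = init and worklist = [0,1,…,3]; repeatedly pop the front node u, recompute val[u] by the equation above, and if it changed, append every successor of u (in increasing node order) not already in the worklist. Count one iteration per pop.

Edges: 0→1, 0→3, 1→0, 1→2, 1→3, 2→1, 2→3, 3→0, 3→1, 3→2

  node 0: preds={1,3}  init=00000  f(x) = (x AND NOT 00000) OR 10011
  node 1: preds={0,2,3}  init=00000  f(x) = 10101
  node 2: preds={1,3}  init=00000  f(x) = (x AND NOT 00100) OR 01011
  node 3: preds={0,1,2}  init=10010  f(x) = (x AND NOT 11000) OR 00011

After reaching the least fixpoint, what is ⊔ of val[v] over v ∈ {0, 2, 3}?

Trace (8 dequeues):
  [1] u=0 | in 10010 | out 10011 | prev 00000 | push {}
  [2] u=1 | in 10011 | out 10101 | prev 00000 | push {0}
  [3] u=2 | in 10111 | out 11011 | prev 00000 | push {1}
  [4] u=3 | in 11111 | out 10111 | prev 10010 | push {2}
  [5] u=0 | in 10111 | out 10111 | prev 10011 | push {3}
  [6] u=1 | in 11111 | out 10101 | ==
  [7] u=2 | in 10111 | out 11011 | ==
  [8] u=3 | in 11111 | out 10111 | ==

Converged values:
  [0] 10111
  [1] 10101
  [2] 11011
  [3] 10111

11111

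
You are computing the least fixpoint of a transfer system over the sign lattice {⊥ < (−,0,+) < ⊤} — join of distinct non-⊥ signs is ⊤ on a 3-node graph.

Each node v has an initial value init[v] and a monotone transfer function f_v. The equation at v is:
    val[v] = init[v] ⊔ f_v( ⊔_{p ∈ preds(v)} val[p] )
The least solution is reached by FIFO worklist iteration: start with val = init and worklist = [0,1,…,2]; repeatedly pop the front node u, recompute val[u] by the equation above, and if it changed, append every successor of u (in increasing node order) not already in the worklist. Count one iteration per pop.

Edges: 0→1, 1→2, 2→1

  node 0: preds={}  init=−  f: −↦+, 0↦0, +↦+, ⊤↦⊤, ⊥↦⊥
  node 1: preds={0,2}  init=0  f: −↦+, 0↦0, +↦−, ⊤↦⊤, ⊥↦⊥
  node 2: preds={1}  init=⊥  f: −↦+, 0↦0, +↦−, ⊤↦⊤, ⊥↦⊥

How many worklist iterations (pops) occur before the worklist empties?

4

Worklist (4 pops):
  #1 pop 0: in=⊥ → − (no change)
  #2 pop 1: in=− → ⊤ (was 0); enqueue []
  #3 pop 2: in=⊤ → ⊤ (was ⊥); enqueue [1]
  #4 pop 1: in=⊤ → ⊤ (no change)

Fixpoint:
  val[0] = −
  val[1] = ⊤
  val[2] = ⊤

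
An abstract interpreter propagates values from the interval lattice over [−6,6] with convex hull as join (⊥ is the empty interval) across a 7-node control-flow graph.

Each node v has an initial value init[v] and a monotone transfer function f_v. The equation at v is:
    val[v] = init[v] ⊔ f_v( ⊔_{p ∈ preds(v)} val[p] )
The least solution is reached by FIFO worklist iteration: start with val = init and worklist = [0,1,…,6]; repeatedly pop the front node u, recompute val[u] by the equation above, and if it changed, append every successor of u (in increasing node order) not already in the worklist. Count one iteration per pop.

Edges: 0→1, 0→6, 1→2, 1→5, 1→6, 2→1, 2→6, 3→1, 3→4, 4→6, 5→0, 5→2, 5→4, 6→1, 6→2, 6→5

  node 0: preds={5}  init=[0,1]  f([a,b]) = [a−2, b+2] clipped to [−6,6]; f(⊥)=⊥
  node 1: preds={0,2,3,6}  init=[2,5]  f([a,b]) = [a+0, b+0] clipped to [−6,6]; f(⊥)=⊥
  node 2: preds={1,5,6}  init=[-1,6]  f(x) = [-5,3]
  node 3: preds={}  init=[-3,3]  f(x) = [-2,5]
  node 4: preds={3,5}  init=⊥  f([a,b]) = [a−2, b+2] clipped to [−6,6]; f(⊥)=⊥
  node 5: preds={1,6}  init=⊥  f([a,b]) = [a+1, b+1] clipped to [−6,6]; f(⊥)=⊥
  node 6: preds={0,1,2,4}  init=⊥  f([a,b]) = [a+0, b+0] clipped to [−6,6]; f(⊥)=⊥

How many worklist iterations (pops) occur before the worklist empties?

Worklist (25 pops):
  #1 pop 0: in=⊥ → [0,1] (no change)
  #2 pop 1: in=[-3,6] → [-3,6] (was [2,5]); enqueue []
  #3 pop 2: in=[-3,6] → [-5,6] (was [-1,6]); enqueue [1]
  #4 pop 3: in=⊥ → [-3,5] (was [-3,3]); enqueue []
  #5 pop 4: in=[-3,5] → [-5,6] (was ⊥); enqueue []
  #6 pop 5: in=[-3,6] → [-2,6] (was ⊥); enqueue [0,2,4]
  #7 pop 6: in=[-5,6] → [-5,6] (was ⊥); enqueue [5]
  #8 pop 1: in=[-5,6] → [-5,6] (was [-3,6]); enqueue [6]
  #9 pop 0: in=[-2,6] → [-4,6] (was [0,1]); enqueue [1]
  #10 pop 2: in=[-5,6] → [-5,6] (no change)
  #11 pop 4: in=[-3,6] → [-5,6] (no change)
  #12 pop 5: in=[-5,6] → [-4,6] (was [-2,6]); enqueue [0,2,4]
  #13 pop 6: in=[-5,6] → [-5,6] (no change)
  #14 pop 1: in=[-5,6] → [-5,6] (no change)
  #15 pop 0: in=[-4,6] → [-6,6] (was [-4,6]); enqueue [1,6]
  #16 pop 2: in=[-5,6] → [-5,6] (no change)
  #17 pop 4: in=[-4,6] → [-6,6] (was [-5,6]); enqueue []
  #18 pop 1: in=[-6,6] → [-6,6] (was [-5,6]); enqueue [2,5]
  #19 pop 6: in=[-6,6] → [-6,6] (was [-5,6]); enqueue [1]
  #20 pop 2: in=[-6,6] → [-5,6] (no change)
  #21 pop 5: in=[-6,6] → [-5,6] (was [-4,6]); enqueue [0,2,4]
  #22 pop 1: in=[-6,6] → [-6,6] (no change)
  #23 pop 0: in=[-5,6] → [-6,6] (no change)
  #24 pop 2: in=[-6,6] → [-5,6] (no change)
  #25 pop 4: in=[-5,6] → [-6,6] (no change)

Fixpoint:
  val[0] = [-6,6]
  val[1] = [-6,6]
  val[2] = [-5,6]
  val[3] = [-3,5]
  val[4] = [-6,6]
  val[5] = [-5,6]
  val[6] = [-6,6]

25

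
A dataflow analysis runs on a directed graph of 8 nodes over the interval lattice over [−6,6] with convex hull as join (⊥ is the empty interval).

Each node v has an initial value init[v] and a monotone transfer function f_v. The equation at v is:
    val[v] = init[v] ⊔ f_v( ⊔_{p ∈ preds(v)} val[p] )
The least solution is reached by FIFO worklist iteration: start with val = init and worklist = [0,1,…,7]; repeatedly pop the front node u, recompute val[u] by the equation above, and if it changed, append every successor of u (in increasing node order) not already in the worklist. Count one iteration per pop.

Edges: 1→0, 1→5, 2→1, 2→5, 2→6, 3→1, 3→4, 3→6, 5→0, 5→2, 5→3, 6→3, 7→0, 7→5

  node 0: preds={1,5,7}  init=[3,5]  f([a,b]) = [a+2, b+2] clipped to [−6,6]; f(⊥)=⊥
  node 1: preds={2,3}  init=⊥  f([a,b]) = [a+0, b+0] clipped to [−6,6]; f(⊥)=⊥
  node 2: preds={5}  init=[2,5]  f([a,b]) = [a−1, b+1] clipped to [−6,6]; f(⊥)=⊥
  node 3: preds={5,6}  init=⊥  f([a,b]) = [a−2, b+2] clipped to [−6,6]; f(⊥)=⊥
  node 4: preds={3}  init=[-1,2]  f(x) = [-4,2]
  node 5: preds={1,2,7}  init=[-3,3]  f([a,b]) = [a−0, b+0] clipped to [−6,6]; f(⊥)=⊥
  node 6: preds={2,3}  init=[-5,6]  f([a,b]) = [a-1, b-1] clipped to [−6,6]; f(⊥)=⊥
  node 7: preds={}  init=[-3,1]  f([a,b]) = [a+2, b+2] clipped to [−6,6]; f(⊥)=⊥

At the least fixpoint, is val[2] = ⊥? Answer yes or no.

Trace (22 dequeues):
  [1] u=0 | in [-3,3] | out [-1,5] | prev [3,5] | push {}
  [2] u=1 | in [2,5] | out [2,5] | prev ⊥ | push {0}
  [3] u=2 | in [-3,3] | out [-4,5] | prev [2,5] | push {1}
  [4] u=3 | in [-5,6] | out [-6,6] | prev ⊥ | push {}
  [5] u=4 | in [-6,6] | out [-4,2] | prev [-1,2] | push {}
  [6] u=5 | in [-4,5] | out [-4,5] | prev [-3,3] | push {2,3}
  [7] u=6 | in [-6,6] | out [-6,6] | prev [-5,6] | push {}
  [8] u=7 | in ⊥ | out [-3,1] | ==
  [9] u=0 | in [-4,5] | out [-2,6] | prev [-1,5] | push {}
  [10] u=1 | in [-6,6] | out [-6,6] | prev [2,5] | push {0,5}
  [11] u=2 | in [-4,5] | out [-5,6] | prev [-4,5] | push {1,6}
  [12] u=3 | in [-6,6] | out [-6,6] | ==
  [13] u=0 | in [-6,6] | out [-4,6] | prev [-2,6] | push {}
  [14] u=5 | in [-6,6] | out [-6,6] | prev [-4,5] | push {0,2,3}
  [15] u=1 | in [-6,6] | out [-6,6] | ==
  [16] u=6 | in [-6,6] | out [-6,6] | ==
  [17] u=0 | in [-6,6] | out [-4,6] | ==
  [18] u=2 | in [-6,6] | out [-6,6] | prev [-5,6] | push {1,5,6}
  [19] u=3 | in [-6,6] | out [-6,6] | ==
  [20] u=1 | in [-6,6] | out [-6,6] | ==
  [21] u=5 | in [-6,6] | out [-6,6] | ==
  [22] u=6 | in [-6,6] | out [-6,6] | ==

Converged values:
  [0] [-4,6]
  [1] [-6,6]
  [2] [-6,6]
  [3] [-6,6]
  [4] [-4,2]
  [5] [-6,6]
  [6] [-6,6]
  [7] [-3,1]

no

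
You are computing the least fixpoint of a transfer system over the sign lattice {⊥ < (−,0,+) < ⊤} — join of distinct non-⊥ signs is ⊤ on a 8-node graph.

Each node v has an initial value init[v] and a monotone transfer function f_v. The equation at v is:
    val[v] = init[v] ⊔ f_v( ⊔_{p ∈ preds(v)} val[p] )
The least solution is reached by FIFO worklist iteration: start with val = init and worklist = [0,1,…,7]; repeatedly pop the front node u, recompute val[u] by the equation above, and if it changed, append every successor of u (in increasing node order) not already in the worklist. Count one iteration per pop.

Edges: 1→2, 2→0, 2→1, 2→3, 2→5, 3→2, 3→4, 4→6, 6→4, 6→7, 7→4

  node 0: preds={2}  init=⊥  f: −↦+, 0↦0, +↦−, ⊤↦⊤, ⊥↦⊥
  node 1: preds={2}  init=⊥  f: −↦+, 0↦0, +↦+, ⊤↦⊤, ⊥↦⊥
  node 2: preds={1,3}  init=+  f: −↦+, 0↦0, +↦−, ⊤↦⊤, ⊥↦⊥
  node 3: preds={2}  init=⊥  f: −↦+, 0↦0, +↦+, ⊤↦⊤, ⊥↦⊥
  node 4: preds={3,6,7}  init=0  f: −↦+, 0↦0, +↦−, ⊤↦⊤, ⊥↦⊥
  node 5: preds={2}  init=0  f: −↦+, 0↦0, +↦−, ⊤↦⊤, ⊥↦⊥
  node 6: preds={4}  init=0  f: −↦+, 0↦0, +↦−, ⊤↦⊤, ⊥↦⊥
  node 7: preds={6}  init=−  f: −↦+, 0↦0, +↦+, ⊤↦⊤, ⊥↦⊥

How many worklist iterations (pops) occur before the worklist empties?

12

Worklist (12 pops):
  #1 pop 0: in=+ → − (was ⊥); enqueue []
  #2 pop 1: in=+ → + (was ⊥); enqueue []
  #3 pop 2: in=+ → ⊤ (was +); enqueue [0,1]
  #4 pop 3: in=⊤ → ⊤ (was ⊥); enqueue [2]
  #5 pop 4: in=⊤ → ⊤ (was 0); enqueue []
  #6 pop 5: in=⊤ → ⊤ (was 0); enqueue []
  #7 pop 6: in=⊤ → ⊤ (was 0); enqueue [4]
  #8 pop 7: in=⊤ → ⊤ (was −); enqueue []
  #9 pop 0: in=⊤ → ⊤ (was −); enqueue []
  #10 pop 1: in=⊤ → ⊤ (was +); enqueue []
  #11 pop 2: in=⊤ → ⊤ (no change)
  #12 pop 4: in=⊤ → ⊤ (no change)

Fixpoint:
  val[0] = ⊤
  val[1] = ⊤
  val[2] = ⊤
  val[3] = ⊤
  val[4] = ⊤
  val[5] = ⊤
  val[6] = ⊤
  val[7] = ⊤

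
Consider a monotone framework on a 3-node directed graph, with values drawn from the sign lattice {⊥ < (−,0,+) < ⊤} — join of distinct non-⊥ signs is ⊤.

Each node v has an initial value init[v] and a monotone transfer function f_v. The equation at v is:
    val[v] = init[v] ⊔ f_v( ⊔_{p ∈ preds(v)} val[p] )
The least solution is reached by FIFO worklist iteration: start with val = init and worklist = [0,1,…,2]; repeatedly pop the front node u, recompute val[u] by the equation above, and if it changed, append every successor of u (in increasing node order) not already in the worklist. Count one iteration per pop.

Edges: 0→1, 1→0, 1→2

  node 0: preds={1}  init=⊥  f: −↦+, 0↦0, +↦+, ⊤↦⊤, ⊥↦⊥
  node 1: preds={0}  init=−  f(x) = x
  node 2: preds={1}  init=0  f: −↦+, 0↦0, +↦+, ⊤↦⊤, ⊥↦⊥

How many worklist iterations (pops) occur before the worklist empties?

5

Iteration log — 5 steps:
  step 1. node 0  ⊔preds=−  new=+  old=⊥  +wl: 
  step 2. node 1  ⊔preds=+  new=⊤  old=−  +wl: 0
  step 3. node 2  ⊔preds=⊤  new=⊤  old=0  +wl: 
  step 4. node 0  ⊔preds=⊤  new=⊤  old=+  +wl: 1
  step 5. node 1  ⊔preds=⊤  new=⊤  stable

Least fixpoint reached:
  node 0: ⊤
  node 1: ⊤
  node 2: ⊤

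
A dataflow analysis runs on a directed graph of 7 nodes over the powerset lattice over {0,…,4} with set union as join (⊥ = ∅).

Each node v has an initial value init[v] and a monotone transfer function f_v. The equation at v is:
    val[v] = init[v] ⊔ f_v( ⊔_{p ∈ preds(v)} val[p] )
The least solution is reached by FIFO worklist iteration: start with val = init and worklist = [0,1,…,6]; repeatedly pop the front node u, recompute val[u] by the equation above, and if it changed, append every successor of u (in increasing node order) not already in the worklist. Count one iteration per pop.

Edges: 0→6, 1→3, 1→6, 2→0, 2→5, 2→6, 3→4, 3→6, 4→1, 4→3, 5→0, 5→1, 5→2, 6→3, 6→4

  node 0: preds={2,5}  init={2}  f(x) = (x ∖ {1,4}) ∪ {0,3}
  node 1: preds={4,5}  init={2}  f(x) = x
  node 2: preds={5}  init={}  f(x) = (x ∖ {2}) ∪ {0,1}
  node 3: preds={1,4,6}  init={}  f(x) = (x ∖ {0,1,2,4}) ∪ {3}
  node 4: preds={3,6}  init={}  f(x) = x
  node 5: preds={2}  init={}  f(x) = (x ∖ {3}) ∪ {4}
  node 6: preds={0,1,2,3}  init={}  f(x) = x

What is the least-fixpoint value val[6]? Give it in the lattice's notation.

Iteration log — 20 steps:
  step 1. node 0  ⊔preds={}  new={0,2,3}  old={2}  +wl: 
  step 2. node 1  ⊔preds={}  new={2}  stable
  step 3. node 2  ⊔preds={}  new={0,1}  old={}  +wl: 0
  step 4. node 3  ⊔preds={2}  new={3}  old={}  +wl: 
  step 5. node 4  ⊔preds={3}  new={3}  old={}  +wl: 1,3
  step 6. node 5  ⊔preds={0,1}  new={0,1,4}  old={}  +wl: 2
  step 7. node 6  ⊔preds={0,1,2,3}  new={0,1,2,3}  old={}  +wl: 4
  step 8. node 0  ⊔preds={0,1,4}  new={0,2,3}  stable
  step 9. node 1  ⊔preds={0,1,3,4}  new={0,1,2,3,4}  old={2}  +wl: 6
  step 10. node 3  ⊔preds={0,1,2,3,4}  new={3}  stable
  step 11. node 2  ⊔preds={0,1,4}  new={0,1,4}  old={0,1}  +wl: 0,5
  step 12. node 4  ⊔preds={0,1,2,3}  new={0,1,2,3}  old={3}  +wl: 1,3
  step 13. node 6  ⊔preds={0,1,2,3,4}  new={0,1,2,3,4}  old={0,1,2,3}  +wl: 4
  step 14. node 0  ⊔preds={0,1,4}  new={0,2,3}  stable
  step 15. node 5  ⊔preds={0,1,4}  new={0,1,4}  stable
  step 16. node 1  ⊔preds={0,1,2,3,4}  new={0,1,2,3,4}  stable
  step 17. node 3  ⊔preds={0,1,2,3,4}  new={3}  stable
  step 18. node 4  ⊔preds={0,1,2,3,4}  new={0,1,2,3,4}  old={0,1,2,3}  +wl: 1,3
  step 19. node 1  ⊔preds={0,1,2,3,4}  new={0,1,2,3,4}  stable
  step 20. node 3  ⊔preds={0,1,2,3,4}  new={3}  stable

Least fixpoint reached:
  node 0: {0,2,3}
  node 1: {0,1,2,3,4}
  node 2: {0,1,4}
  node 3: {3}
  node 4: {0,1,2,3,4}
  node 5: {0,1,4}
  node 6: {0,1,2,3,4}

{0,1,2,3,4}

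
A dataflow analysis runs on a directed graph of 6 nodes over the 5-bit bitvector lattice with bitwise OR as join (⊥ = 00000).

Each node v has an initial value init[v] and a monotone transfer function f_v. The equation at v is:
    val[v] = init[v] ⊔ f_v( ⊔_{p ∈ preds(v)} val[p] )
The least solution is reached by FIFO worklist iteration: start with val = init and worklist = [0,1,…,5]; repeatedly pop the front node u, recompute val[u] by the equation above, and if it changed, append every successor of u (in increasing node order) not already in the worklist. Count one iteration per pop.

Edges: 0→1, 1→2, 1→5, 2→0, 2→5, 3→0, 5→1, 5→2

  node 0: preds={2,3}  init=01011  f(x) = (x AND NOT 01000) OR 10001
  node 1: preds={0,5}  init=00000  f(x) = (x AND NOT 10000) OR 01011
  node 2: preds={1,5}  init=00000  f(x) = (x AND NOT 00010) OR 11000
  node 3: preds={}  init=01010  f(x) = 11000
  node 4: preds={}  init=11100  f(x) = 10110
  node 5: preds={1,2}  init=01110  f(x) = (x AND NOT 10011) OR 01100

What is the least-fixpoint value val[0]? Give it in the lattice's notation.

Iteration log — 8 steps:
  step 1. node 0  ⊔preds=01010  new=11011  old=01011  +wl: 
  step 2. node 1  ⊔preds=11111  new=01111  old=00000  +wl: 
  step 3. node 2  ⊔preds=01111  new=11101  old=00000  +wl: 0
  step 4. node 3  ⊔preds=00000  new=11010  old=01010  +wl: 
  step 5. node 4  ⊔preds=00000  new=11110  old=11100  +wl: 
  step 6. node 5  ⊔preds=11111  new=01110  stable
  step 7. node 0  ⊔preds=11111  new=11111  old=11011  +wl: 1
  step 8. node 1  ⊔preds=11111  new=01111  stable

Least fixpoint reached:
  node 0: 11111
  node 1: 01111
  node 2: 11101
  node 3: 11010
  node 4: 11110
  node 5: 01110

11111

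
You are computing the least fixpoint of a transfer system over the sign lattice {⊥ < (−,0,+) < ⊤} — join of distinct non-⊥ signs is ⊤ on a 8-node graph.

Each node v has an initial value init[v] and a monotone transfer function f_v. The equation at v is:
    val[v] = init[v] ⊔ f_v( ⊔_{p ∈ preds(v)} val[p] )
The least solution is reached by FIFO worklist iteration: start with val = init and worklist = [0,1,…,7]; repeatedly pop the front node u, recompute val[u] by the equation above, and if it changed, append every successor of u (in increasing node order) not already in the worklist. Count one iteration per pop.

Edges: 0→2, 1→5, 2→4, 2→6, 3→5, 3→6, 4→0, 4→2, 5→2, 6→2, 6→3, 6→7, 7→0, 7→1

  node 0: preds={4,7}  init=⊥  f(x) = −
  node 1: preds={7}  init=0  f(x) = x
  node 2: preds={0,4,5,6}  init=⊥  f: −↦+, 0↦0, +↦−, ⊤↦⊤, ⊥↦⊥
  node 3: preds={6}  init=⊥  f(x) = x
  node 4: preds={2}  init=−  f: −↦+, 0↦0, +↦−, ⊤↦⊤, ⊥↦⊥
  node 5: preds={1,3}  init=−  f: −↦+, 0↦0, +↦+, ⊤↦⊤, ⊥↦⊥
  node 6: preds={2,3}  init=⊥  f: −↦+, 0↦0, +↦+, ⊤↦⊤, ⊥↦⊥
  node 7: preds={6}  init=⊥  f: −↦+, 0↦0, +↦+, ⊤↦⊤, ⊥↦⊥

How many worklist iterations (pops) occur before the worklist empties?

Trace (23 dequeues):
  [1] u=0 | in − | out − | prev ⊥ | push {}
  [2] u=1 | in ⊥ | out 0 | ==
  [3] u=2 | in − | out + | prev ⊥ | push {}
  [4] u=3 | in ⊥ | out ⊥ | ==
  [5] u=4 | in + | out − | ==
  [6] u=5 | in 0 | out ⊤ | prev − | push {2}
  [7] u=6 | in + | out + | prev ⊥ | push {3}
  [8] u=7 | in + | out + | prev ⊥ | push {0,1}
  [9] u=2 | in ⊤ | out ⊤ | prev + | push {4,6}
  [10] u=3 | in + | out + | prev ⊥ | push {5}
  [11] u=0 | in ⊤ | out − | ==
  [12] u=1 | in + | out ⊤ | prev 0 | push {}
  [13] u=4 | in ⊤ | out ⊤ | prev − | push {0,2}
  [14] u=6 | in ⊤ | out ⊤ | prev + | push {3,7}
  [15] u=5 | in ⊤ | out ⊤ | ==
  [16] u=0 | in ⊤ | out − | ==
  [17] u=2 | in ⊤ | out ⊤ | ==
  [18] u=3 | in ⊤ | out ⊤ | prev + | push {5,6}
  [19] u=7 | in ⊤ | out ⊤ | prev + | push {0,1}
  [20] u=5 | in ⊤ | out ⊤ | ==
  [21] u=6 | in ⊤ | out ⊤ | ==
  [22] u=0 | in ⊤ | out − | ==
  [23] u=1 | in ⊤ | out ⊤ | ==

Converged values:
  [0] −
  [1] ⊤
  [2] ⊤
  [3] ⊤
  [4] ⊤
  [5] ⊤
  [6] ⊤
  [7] ⊤

23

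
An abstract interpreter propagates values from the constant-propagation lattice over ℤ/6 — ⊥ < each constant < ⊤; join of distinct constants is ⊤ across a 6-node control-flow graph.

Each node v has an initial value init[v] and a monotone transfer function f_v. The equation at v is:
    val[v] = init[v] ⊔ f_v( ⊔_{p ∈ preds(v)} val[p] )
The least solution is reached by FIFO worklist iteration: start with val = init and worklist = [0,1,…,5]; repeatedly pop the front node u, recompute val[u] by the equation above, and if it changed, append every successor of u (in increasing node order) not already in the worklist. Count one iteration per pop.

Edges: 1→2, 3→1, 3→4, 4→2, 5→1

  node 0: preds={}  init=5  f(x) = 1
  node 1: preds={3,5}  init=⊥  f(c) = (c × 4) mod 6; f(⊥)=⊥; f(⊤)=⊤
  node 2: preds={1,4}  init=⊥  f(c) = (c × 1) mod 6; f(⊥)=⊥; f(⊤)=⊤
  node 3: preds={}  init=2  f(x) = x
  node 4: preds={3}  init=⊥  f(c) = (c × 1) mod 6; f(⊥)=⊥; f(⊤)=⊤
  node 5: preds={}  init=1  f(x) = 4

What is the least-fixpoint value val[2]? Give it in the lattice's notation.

⊤

Iteration log — 8 steps:
  step 1. node 0  ⊔preds=⊥  new=⊤  old=5  +wl: 
  step 2. node 1  ⊔preds=⊤  new=⊤  old=⊥  +wl: 
  step 3. node 2  ⊔preds=⊤  new=⊤  old=⊥  +wl: 
  step 4. node 3  ⊔preds=⊥  new=2  stable
  step 5. node 4  ⊔preds=2  new=2  old=⊥  +wl: 2
  step 6. node 5  ⊔preds=⊥  new=⊤  old=1  +wl: 1
  step 7. node 2  ⊔preds=⊤  new=⊤  stable
  step 8. node 1  ⊔preds=⊤  new=⊤  stable

Least fixpoint reached:
  node 0: ⊤
  node 1: ⊤
  node 2: ⊤
  node 3: 2
  node 4: 2
  node 5: ⊤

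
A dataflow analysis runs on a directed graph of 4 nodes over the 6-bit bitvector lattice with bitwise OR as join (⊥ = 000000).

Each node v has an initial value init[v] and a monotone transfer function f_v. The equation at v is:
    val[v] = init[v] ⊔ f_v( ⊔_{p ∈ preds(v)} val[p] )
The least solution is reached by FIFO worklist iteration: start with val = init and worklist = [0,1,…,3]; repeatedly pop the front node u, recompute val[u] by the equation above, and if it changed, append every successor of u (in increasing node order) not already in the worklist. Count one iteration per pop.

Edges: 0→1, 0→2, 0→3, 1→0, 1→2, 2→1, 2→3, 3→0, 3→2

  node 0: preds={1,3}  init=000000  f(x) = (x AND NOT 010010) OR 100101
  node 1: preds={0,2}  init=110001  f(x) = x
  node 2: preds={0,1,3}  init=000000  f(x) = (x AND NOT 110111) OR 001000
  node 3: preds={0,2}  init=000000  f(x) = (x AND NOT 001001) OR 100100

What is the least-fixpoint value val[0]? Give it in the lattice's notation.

101101

Worklist (11 pops):
  #1 pop 0: in=110001 → 100101 (was 000000); enqueue []
  #2 pop 1: in=100101 → 110101 (was 110001); enqueue [0]
  #3 pop 2: in=110101 → 001000 (was 000000); enqueue [1]
  #4 pop 3: in=101101 → 100100 (was 000000); enqueue [2]
  #5 pop 0: in=110101 → 100101 (no change)
  #6 pop 1: in=101101 → 111101 (was 110101); enqueue [0]
  #7 pop 2: in=111101 → 001000 (no change)
  #8 pop 0: in=111101 → 101101 (was 100101); enqueue [1,2,3]
  #9 pop 1: in=101101 → 111101 (no change)
  #10 pop 2: in=111101 → 001000 (no change)
  #11 pop 3: in=101101 → 100100 (no change)

Fixpoint:
  val[0] = 101101
  val[1] = 111101
  val[2] = 001000
  val[3] = 100100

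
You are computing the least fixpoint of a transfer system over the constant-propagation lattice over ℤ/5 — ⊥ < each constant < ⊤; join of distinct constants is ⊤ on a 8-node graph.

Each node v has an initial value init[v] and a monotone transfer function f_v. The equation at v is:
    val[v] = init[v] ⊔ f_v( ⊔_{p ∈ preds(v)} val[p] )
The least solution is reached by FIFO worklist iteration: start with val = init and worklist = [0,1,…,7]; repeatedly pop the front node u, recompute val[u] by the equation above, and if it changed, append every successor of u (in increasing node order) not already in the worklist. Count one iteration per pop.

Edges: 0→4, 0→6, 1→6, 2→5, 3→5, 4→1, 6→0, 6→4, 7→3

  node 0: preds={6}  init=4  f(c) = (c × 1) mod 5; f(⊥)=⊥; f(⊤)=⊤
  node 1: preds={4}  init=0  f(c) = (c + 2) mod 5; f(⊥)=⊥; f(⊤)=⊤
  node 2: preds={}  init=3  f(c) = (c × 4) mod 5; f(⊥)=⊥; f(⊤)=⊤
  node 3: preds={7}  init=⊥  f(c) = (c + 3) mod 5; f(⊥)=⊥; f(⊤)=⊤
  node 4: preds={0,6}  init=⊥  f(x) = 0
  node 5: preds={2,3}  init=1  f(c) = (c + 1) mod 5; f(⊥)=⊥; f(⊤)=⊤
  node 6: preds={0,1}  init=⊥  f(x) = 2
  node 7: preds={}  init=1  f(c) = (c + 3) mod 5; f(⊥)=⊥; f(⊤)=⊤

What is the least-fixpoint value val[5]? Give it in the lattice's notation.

Iteration log — 12 steps:
  step 1. node 0  ⊔preds=⊥  new=4  stable
  step 2. node 1  ⊔preds=⊥  new=0  stable
  step 3. node 2  ⊔preds=⊥  new=3  stable
  step 4. node 3  ⊔preds=1  new=4  old=⊥  +wl: 
  step 5. node 4  ⊔preds=4  new=0  old=⊥  +wl: 1
  step 6. node 5  ⊔preds=⊤  new=⊤  old=1  +wl: 
  step 7. node 6  ⊔preds=⊤  new=2  old=⊥  +wl: 0,4
  step 8. node 7  ⊔preds=⊥  new=1  stable
  step 9. node 1  ⊔preds=0  new=⊤  old=0  +wl: 6
  step 10. node 0  ⊔preds=2  new=⊤  old=4  +wl: 
  step 11. node 4  ⊔preds=⊤  new=0  stable
  step 12. node 6  ⊔preds=⊤  new=2  stable

Least fixpoint reached:
  node 0: ⊤
  node 1: ⊤
  node 2: 3
  node 3: 4
  node 4: 0
  node 5: ⊤
  node 6: 2
  node 7: 1

⊤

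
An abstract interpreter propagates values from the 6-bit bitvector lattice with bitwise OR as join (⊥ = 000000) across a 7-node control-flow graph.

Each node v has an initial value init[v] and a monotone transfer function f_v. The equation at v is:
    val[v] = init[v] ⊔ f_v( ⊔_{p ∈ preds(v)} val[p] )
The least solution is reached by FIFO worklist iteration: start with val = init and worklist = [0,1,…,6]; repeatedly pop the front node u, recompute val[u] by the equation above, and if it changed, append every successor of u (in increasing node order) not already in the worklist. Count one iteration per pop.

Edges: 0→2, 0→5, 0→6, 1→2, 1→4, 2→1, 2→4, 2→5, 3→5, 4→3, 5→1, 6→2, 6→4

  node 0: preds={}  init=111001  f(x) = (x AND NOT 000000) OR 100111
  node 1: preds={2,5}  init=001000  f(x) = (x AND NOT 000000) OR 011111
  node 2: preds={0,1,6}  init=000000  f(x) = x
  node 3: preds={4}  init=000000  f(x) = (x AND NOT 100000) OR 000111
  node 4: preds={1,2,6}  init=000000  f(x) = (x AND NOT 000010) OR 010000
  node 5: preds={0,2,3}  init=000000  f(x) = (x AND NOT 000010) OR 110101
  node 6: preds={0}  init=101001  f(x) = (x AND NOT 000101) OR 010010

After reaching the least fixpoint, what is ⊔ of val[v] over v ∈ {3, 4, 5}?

111111

Iteration log — 12 steps:
  step 1. node 0  ⊔preds=000000  new=111111  old=111001  +wl: 
  step 2. node 1  ⊔preds=000000  new=011111  old=001000  +wl: 
  step 3. node 2  ⊔preds=111111  new=111111  old=000000  +wl: 1
  step 4. node 3  ⊔preds=000000  new=000111  old=000000  +wl: 
  step 5. node 4  ⊔preds=111111  new=111101  old=000000  +wl: 3
  step 6. node 5  ⊔preds=111111  new=111101  old=000000  +wl: 
  step 7. node 6  ⊔preds=111111  new=111011  old=101001  +wl: 2,4
  step 8. node 1  ⊔preds=111111  new=111111  old=011111  +wl: 
  step 9. node 3  ⊔preds=111101  new=011111  old=000111  +wl: 5
  step 10. node 2  ⊔preds=111111  new=111111  stable
  step 11. node 4  ⊔preds=111111  new=111101  stable
  step 12. node 5  ⊔preds=111111  new=111101  stable

Least fixpoint reached:
  node 0: 111111
  node 1: 111111
  node 2: 111111
  node 3: 011111
  node 4: 111101
  node 5: 111101
  node 6: 111011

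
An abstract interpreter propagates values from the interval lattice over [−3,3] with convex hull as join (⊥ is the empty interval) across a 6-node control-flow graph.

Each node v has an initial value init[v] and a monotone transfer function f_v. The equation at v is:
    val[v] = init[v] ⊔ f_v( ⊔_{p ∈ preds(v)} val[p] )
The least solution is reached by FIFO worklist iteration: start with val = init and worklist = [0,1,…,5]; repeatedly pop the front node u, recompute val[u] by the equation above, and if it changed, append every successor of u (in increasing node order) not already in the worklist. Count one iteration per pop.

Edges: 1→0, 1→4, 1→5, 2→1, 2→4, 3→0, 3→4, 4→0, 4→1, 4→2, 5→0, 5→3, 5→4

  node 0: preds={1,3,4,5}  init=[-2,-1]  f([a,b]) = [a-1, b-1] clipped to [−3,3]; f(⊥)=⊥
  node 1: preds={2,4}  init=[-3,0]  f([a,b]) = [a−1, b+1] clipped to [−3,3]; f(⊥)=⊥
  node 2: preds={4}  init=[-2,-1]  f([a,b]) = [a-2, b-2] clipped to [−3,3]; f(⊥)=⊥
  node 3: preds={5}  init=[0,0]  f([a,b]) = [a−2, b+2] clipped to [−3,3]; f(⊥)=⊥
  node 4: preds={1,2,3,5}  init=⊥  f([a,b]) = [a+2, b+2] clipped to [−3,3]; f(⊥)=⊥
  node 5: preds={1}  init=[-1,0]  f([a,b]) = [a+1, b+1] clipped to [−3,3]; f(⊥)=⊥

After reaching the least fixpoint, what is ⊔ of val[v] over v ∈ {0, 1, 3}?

Iteration log — 17 steps:
  step 1. node 0  ⊔preds=[-3,0]  new=[-3,-1]  old=[-2,-1]  +wl: 
  step 2. node 1  ⊔preds=[-2,-1]  new=[-3,0]  stable
  step 3. node 2  ⊔preds=⊥  new=[-2,-1]  stable
  step 4. node 3  ⊔preds=[-1,0]  new=[-3,2]  old=[0,0]  +wl: 0
  step 5. node 4  ⊔preds=[-3,2]  new=[-1,3]  old=⊥  +wl: 1,2
  step 6. node 5  ⊔preds=[-3,0]  new=[-2,1]  old=[-1,0]  +wl: 3,4
  step 7. node 0  ⊔preds=[-3,3]  new=[-3,2]  old=[-3,-1]  +wl: 
  step 8. node 1  ⊔preds=[-2,3]  new=[-3,3]  old=[-3,0]  +wl: 0,5
  step 9. node 2  ⊔preds=[-1,3]  new=[-3,1]  old=[-2,-1]  +wl: 1
  step 10. node 3  ⊔preds=[-2,1]  new=[-3,3]  old=[-3,2]  +wl: 
  step 11. node 4  ⊔preds=[-3,3]  new=[-1,3]  stable
  step 12. node 0  ⊔preds=[-3,3]  new=[-3,2]  stable
  step 13. node 5  ⊔preds=[-3,3]  new=[-2,3]  old=[-2,1]  +wl: 0,3,4
  step 14. node 1  ⊔preds=[-3,3]  new=[-3,3]  stable
  step 15. node 0  ⊔preds=[-3,3]  new=[-3,2]  stable
  step 16. node 3  ⊔preds=[-2,3]  new=[-3,3]  stable
  step 17. node 4  ⊔preds=[-3,3]  new=[-1,3]  stable

Least fixpoint reached:
  node 0: [-3,2]
  node 1: [-3,3]
  node 2: [-3,1]
  node 3: [-3,3]
  node 4: [-1,3]
  node 5: [-2,3]

[-3,3]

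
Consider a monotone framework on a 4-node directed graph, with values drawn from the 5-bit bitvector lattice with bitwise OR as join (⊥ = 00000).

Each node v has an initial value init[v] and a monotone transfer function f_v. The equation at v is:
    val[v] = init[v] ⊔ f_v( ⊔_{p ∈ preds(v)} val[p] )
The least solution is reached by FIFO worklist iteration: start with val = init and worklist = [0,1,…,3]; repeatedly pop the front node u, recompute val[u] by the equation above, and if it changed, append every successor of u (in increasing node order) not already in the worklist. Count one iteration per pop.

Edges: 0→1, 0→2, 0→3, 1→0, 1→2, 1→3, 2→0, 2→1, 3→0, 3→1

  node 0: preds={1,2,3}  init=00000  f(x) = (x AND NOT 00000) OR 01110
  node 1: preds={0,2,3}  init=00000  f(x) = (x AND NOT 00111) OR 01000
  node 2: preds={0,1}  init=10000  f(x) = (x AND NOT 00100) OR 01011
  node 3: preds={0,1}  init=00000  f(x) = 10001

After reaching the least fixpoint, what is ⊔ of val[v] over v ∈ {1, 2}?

11011

Iteration log — 8 steps:
  step 1. node 0  ⊔preds=10000  new=11110  old=00000  +wl: 
  step 2. node 1  ⊔preds=11110  new=11000  old=00000  +wl: 0
  step 3. node 2  ⊔preds=11110  new=11011  old=10000  +wl: 1
  step 4. node 3  ⊔preds=11110  new=10001  old=00000  +wl: 
  step 5. node 0  ⊔preds=11011  new=11111  old=11110  +wl: 2,3
  step 6. node 1  ⊔preds=11111  new=11000  stable
  step 7. node 2  ⊔preds=11111  new=11011  stable
  step 8. node 3  ⊔preds=11111  new=10001  stable

Least fixpoint reached:
  node 0: 11111
  node 1: 11000
  node 2: 11011
  node 3: 10001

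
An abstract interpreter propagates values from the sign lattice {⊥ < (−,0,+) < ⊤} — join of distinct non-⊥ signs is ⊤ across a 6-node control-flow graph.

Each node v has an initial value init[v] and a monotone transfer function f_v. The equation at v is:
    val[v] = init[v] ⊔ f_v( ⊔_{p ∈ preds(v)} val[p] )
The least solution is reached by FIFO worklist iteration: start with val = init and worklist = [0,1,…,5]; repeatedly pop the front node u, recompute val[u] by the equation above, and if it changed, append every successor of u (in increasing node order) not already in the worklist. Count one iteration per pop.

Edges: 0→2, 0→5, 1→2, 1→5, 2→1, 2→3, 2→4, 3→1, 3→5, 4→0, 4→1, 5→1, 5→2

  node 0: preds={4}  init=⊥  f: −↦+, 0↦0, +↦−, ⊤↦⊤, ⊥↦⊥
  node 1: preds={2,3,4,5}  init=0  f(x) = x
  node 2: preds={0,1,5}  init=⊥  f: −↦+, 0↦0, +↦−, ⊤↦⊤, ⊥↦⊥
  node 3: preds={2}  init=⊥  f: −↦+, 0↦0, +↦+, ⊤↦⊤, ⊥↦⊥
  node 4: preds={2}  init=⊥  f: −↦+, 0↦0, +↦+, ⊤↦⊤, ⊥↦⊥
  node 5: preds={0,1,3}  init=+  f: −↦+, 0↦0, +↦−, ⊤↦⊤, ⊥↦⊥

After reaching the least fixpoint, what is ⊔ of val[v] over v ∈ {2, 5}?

⊤

Trace (10 dequeues):
  [1] u=0 | in ⊥ | out ⊥ | ==
  [2] u=1 | in + | out ⊤ | prev 0 | push {}
  [3] u=2 | in ⊤ | out ⊤ | prev ⊥ | push {1}
  [4] u=3 | in ⊤ | out ⊤ | prev ⊥ | push {}
  [5] u=4 | in ⊤ | out ⊤ | prev ⊥ | push {0}
  [6] u=5 | in ⊤ | out ⊤ | prev + | push {2}
  [7] u=1 | in ⊤ | out ⊤ | ==
  [8] u=0 | in ⊤ | out ⊤ | prev ⊥ | push {5}
  [9] u=2 | in ⊤ | out ⊤ | ==
  [10] u=5 | in ⊤ | out ⊤ | ==

Converged values:
  [0] ⊤
  [1] ⊤
  [2] ⊤
  [3] ⊤
  [4] ⊤
  [5] ⊤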